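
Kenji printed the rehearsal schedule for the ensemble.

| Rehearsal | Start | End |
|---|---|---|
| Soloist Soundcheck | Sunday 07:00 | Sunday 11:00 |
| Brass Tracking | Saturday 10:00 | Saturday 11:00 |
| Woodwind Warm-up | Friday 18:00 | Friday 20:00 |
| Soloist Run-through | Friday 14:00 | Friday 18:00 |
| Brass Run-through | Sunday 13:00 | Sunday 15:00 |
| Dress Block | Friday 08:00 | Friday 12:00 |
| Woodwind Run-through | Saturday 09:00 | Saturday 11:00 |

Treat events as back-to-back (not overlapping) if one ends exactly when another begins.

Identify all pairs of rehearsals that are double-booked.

Brass Tracking & Woodwind Run-through

Sorted by start: Dress Block, Soloist Run-through, Woodwind Warm-up, Woodwind Run-through, Brass Tracking, Soloist Soundcheck, Brass Run-through.
Soloist Run-through starts after Dress Block ends, so nothing later overlaps Dress Block either.
Woodwind Warm-up starts exactly when Soloist Run-through ends (back-to-back, no overlap), so nothing later overlaps Soloist Run-through either.
Woodwind Run-through starts after Woodwind Warm-up ends, so nothing later overlaps Woodwind Warm-up either.
Brass Tracking starts before Woodwind Run-through ends → Woodwind Run-through and Brass Tracking overlap.
Soloist Soundcheck starts after Woodwind Run-through ends, so nothing later overlaps Woodwind Run-through either.
Soloist Soundcheck starts after Brass Tracking ends, so nothing later overlaps Brass Tracking either.
Brass Run-through starts after Soloist Soundcheck ends.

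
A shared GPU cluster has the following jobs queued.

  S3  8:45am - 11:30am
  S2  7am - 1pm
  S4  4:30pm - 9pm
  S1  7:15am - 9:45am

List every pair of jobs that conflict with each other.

S1 & S2, S1 & S3, S2 & S3

Sorted by start: S2, S1, S3, S4.
S1 starts before S2 ends → S2 and S1 overlap.
S3 starts before S2 ends → S2 and S3 overlap.
S4 starts after S2 ends.
S3 starts before S1 ends → S1 and S3 overlap.
S4 starts after S1 ends.
S4 starts after S3 ends.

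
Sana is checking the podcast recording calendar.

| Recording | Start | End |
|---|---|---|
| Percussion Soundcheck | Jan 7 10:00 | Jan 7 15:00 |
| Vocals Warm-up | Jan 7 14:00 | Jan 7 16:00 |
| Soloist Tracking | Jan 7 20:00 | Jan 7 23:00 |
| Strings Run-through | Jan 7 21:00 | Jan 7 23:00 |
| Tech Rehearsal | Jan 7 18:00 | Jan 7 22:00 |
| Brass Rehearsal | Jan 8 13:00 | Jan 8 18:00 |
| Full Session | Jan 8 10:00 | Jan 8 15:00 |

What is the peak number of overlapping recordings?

3

Sweep the timeline, counting +1 at each start and −1 at each end (ends before starts at a tie):
Jan 7 10:00 start Percussion Soundcheck → 1
Jan 7 14:00 start Vocals Warm-up → 2
Jan 7 15:00 end Percussion Soundcheck → 1
Jan 7 16:00 end Vocals Warm-up → 0
Jan 7 18:00 start Tech Rehearsal → 1
Jan 7 20:00 start Soloist Tracking → 2
Jan 7 21:00 start Strings Run-through → 3
Jan 7 22:00 end Tech Rehearsal → 2
Jan 7 23:00 end Soloist Tracking → 1
Jan 7 23:00 end Strings Run-through → 0
Jan 8 10:00 start Full Session → 1
Jan 8 13:00 start Brass Rehearsal → 2
Jan 8 15:00 end Full Session → 1
Jan 8 18:00 end Brass Rehearsal → 0
Peak is 3, at Jan 7 21:00 (Soloist Tracking, Strings Run-through, Tech Rehearsal).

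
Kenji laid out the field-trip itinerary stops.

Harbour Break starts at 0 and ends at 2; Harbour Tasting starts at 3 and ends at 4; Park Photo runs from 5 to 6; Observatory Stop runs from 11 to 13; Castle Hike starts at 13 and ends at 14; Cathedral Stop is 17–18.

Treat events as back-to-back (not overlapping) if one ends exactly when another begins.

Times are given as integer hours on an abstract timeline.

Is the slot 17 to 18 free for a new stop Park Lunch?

No — it overlaps Cathedral Stop

Harbour Break: ends 2 at or before Park Lunch starts 17 → clear.
Harbour Tasting: ends 4 at or before Park Lunch starts 17 → clear.
Park Photo: ends 6 at or before Park Lunch starts 17 → clear.
Observatory Stop: ends 13 at or before Park Lunch starts 17 → clear.
Castle Hike: ends 14 at or before Park Lunch starts 17 → clear.
Cathedral Stop: starts 17 before Park Lunch ends 18, and ends 18 after Park Lunch starts 17 → overlap.
Park Lunch overlaps Cathedral Stop.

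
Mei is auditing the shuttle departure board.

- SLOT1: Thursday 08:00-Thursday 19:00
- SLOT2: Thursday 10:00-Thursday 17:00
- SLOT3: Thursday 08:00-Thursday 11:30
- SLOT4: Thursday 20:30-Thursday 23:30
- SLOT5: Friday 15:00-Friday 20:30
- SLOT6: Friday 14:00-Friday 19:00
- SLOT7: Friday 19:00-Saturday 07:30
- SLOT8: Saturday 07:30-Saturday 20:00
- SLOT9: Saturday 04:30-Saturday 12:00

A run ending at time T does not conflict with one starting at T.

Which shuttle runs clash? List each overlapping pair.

SLOT1 & SLOT2, SLOT1 & SLOT3, SLOT2 & SLOT3, SLOT5 & SLOT6, SLOT5 & SLOT7, SLOT7 & SLOT9, SLOT8 & SLOT9

Check each pair: they overlap iff neither finishes before the other starts.
Sorted by start: SLOT1, SLOT3, SLOT2, SLOT4, SLOT6, SLOT5, SLOT7, SLOT9, SLOT8.
SLOT3 starts before SLOT1 ends → SLOT1 and SLOT3 overlap.
SLOT2 starts before SLOT1 ends → SLOT1 and SLOT2 overlap.
SLOT4 starts after SLOT1 ends, so nothing later overlaps SLOT1 either.
SLOT2 starts before SLOT3 ends → SLOT3 and SLOT2 overlap.
SLOT4 starts after SLOT3 ends, so nothing later overlaps SLOT3 either.
SLOT4 starts after SLOT2 ends, so nothing later overlaps SLOT2 either.
SLOT6 starts after SLOT4 ends, so nothing later overlaps SLOT4 either.
SLOT5 starts before SLOT6 ends → SLOT6 and SLOT5 overlap.
SLOT7 starts exactly when SLOT6 ends (back-to-back, no overlap), so nothing later overlaps SLOT6 either.
SLOT7 starts before SLOT5 ends → SLOT5 and SLOT7 overlap.
SLOT9 starts after SLOT5 ends, so nothing later overlaps SLOT5 either.
SLOT9 starts before SLOT7 ends → SLOT7 and SLOT9 overlap.
SLOT8 starts exactly when SLOT7 ends (back-to-back, no overlap).
SLOT8 starts before SLOT9 ends → SLOT9 and SLOT8 overlap.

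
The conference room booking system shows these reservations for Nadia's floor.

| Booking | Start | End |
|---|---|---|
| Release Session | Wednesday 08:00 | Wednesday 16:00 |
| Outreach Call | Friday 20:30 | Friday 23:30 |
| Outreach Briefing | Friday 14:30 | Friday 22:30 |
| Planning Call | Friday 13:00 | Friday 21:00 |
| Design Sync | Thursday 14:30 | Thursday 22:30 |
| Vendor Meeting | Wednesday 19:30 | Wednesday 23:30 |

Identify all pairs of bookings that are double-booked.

Outreach Briefing & Outreach Call, Outreach Briefing & Planning Call, Outreach Call & Planning Call

Two intervals overlap when each starts before the other ends.
Sorted by start: Release Session, Vendor Meeting, Design Sync, Planning Call, Outreach Briefing, Outreach Call.
Vendor Meeting starts after Release Session ends; Release Session is clear from here.
Design Sync starts after Vendor Meeting ends; Vendor Meeting is clear from here.
Planning Call starts after Design Sync ends; Design Sync is clear from here.
Outreach Briefing starts before Planning Call ends → Planning Call and Outreach Briefing overlap.
Outreach Call starts before Planning Call ends → Planning Call and Outreach Call overlap.
Outreach Call starts before Outreach Briefing ends → Outreach Briefing and Outreach Call overlap.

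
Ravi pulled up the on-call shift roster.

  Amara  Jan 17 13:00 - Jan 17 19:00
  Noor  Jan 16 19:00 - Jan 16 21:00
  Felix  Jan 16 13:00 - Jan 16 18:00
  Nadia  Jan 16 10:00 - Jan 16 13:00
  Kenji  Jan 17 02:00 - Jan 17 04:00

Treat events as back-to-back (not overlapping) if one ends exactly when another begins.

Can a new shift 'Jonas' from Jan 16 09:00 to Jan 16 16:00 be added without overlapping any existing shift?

No — it overlaps Felix, Nadia

Nadia: starts Jan 16 10:00 before Jonas ends Jan 16 16:00, and ends Jan 16 13:00 after Jonas starts Jan 16 09:00 → overlap.
Felix: starts Jan 16 13:00 before Jonas ends Jan 16 16:00, and ends Jan 16 18:00 after Jonas starts Jan 16 09:00 → overlap.
Noor: starts Jan 16 19:00 at or after Jonas ends Jan 16 16:00 → clear.
Kenji: starts Jan 17 02:00 at or after Jonas ends Jan 16 16:00 → clear.
Amara: starts Jan 17 13:00 at or after Jonas ends Jan 16 16:00 → clear.
Jonas overlaps Nadia, Felix.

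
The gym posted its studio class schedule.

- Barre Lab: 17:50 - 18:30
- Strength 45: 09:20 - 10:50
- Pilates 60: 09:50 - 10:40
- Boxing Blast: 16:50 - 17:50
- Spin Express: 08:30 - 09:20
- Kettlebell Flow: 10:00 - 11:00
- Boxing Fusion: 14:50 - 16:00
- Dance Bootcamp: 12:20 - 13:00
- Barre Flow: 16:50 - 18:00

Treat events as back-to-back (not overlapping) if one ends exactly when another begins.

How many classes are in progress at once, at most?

Sweep the timeline, counting +1 at each start and −1 at each end (ends before starts at a tie):
08:30 start Spin Express → 1
09:20 end Spin Express → 0
09:20 start Strength 45 → 1
09:50 start Pilates 60 → 2
10:00 start Kettlebell Flow → 3
10:40 end Pilates 60 → 2
10:50 end Strength 45 → 1
11:00 end Kettlebell Flow → 0
12:20 start Dance Bootcamp → 1
13:00 end Dance Bootcamp → 0
14:50 start Boxing Fusion → 1
16:00 end Boxing Fusion → 0
16:50 start Barre Flow → 1
16:50 start Boxing Blast → 2
17:50 end Boxing Blast → 1
17:50 start Barre Lab → 2
18:00 end Barre Flow → 1
18:30 end Barre Lab → 0
Peak is 3, at 10:00 (Kettlebell Flow, Pilates 60, Strength 45).

3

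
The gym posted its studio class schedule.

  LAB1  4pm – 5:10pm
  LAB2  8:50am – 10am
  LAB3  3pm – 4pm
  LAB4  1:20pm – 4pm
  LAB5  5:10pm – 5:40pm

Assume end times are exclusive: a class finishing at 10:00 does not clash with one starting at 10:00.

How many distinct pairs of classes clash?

1

Two intervals overlap when each starts before the other ends.
Sorted by start: LAB2, LAB4, LAB3, LAB1, LAB5.
LAB4 starts after LAB2 ends; LAB2 is clear from here.
LAB3 starts before LAB4 ends → LAB4 and LAB3 overlap.
LAB1 starts exactly when LAB4 ends (back-to-back, no overlap); LAB4 is clear from here.
LAB1 starts exactly when LAB3 ends (back-to-back, no overlap); LAB3 is clear from here.
LAB5 starts exactly when LAB1 ends (back-to-back, no overlap).
Overlapping pairs: LAB3 & LAB4 — 1 in total.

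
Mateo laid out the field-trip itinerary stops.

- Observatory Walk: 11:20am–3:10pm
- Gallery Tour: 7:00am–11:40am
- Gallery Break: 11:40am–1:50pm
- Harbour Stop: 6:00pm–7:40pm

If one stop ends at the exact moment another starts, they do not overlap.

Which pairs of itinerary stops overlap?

Sorted by start: Gallery Tour, Observatory Walk, Gallery Break, Harbour Stop.
Observatory Walk starts before Gallery Tour ends → Gallery Tour and Observatory Walk overlap.
Gallery Break starts exactly when Gallery Tour ends (back-to-back, no overlap) — done with Gallery Tour.
Gallery Break starts before Observatory Walk ends → Observatory Walk and Gallery Break overlap.
Harbour Stop starts after Observatory Walk ends.
Harbour Stop starts after Gallery Break ends.

Gallery Break & Observatory Walk, Gallery Tour & Observatory Walk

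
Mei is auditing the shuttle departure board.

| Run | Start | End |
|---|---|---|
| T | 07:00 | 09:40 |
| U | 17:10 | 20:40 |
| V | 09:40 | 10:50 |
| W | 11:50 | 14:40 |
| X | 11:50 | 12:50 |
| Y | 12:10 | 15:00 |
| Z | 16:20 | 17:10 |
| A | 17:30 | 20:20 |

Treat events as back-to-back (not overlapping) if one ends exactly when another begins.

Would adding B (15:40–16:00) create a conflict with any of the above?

T: ends 09:40 at or before B starts 15:40 → clear.
V: ends 10:50 at or before B starts 15:40 → clear.
W: ends 14:40 at or before B starts 15:40 → clear.
X: ends 12:50 at or before B starts 15:40 → clear.
Y: ends 15:00 at or before B starts 15:40 → clear.
Z: starts 16:20 at or after B ends 16:00 → clear.
U: starts 17:10 at or after B ends 16:00 → clear.
A: starts 17:30 at or after B ends 16:00 → clear.

No — it doesn't clash with anything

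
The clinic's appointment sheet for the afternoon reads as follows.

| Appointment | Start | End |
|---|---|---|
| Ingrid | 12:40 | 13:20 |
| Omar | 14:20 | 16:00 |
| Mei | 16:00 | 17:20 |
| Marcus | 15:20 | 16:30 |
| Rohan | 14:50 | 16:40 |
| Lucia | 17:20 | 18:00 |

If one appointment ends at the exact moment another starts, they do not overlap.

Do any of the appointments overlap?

Yes

Two intervals overlap when each starts before the other ends.
Sorted by start: Ingrid, Omar, Rohan, Marcus, Mei, Lucia.
Omar starts after Ingrid ends; Ingrid is clear from here.
Rohan starts before Omar ends → Omar and Rohan overlap.
That's a conflict, so the schedule is not conflict-free.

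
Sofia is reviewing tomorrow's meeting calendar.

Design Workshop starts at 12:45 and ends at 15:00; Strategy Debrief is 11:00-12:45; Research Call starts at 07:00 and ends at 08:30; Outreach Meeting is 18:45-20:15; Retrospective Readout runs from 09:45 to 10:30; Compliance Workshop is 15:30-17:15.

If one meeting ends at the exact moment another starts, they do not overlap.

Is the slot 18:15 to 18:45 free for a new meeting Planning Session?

Yes — the slot is free

Research Call: ends 08:30 at or before Planning Session starts 18:15 → clear.
Retrospective Readout: ends 10:30 at or before Planning Session starts 18:15 → clear.
Strategy Debrief: ends 12:45 at or before Planning Session starts 18:15 → clear.
Design Workshop: ends 15:00 at or before Planning Session starts 18:15 → clear.
Compliance Workshop: ends 17:15 at or before Planning Session starts 18:15 → clear.
Outreach Meeting: starts 18:45 at or after Planning Session ends 18:45 → clear.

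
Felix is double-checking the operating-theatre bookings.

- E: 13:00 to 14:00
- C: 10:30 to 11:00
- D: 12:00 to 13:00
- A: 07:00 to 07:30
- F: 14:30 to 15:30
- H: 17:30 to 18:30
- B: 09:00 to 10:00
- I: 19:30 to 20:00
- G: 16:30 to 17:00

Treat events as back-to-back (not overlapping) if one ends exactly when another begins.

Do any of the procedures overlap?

No

Sorted by start: A, B, C, D, E, F, G, H, I.
B starts after A ends; A is clear from here.
C starts after B ends; B is clear from here.
D starts after C ends; C is clear from here.
E starts exactly when D ends (back-to-back, no overlap); D is clear from here.
F starts after E ends; E is clear from here.
G starts after F ends; F is clear from here.
H starts after G ends; G is clear from here.
I starts after H ends.
Every pair is clear; the schedule has no overlaps.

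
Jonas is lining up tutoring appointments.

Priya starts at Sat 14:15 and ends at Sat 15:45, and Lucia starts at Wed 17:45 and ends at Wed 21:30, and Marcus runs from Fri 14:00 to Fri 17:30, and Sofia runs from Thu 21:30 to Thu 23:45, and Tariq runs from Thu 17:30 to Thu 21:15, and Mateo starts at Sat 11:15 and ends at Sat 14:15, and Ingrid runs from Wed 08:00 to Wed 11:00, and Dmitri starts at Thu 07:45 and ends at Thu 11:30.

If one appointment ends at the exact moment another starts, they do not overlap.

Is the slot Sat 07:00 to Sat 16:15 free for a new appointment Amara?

Ingrid: ends Wed 11:00 at or before Amara starts Sat 07:00 → clear.
Lucia: ends Wed 21:30 at or before Amara starts Sat 07:00 → clear.
Dmitri: ends Thu 11:30 at or before Amara starts Sat 07:00 → clear.
Tariq: ends Thu 21:15 at or before Amara starts Sat 07:00 → clear.
Sofia: ends Thu 23:45 at or before Amara starts Sat 07:00 → clear.
Marcus: ends Fri 17:30 at or before Amara starts Sat 07:00 → clear.
Mateo: starts Sat 11:15 before Amara ends Sat 16:15, and ends Sat 14:15 after Amara starts Sat 07:00 → overlap.
Priya: starts Sat 14:15 before Amara ends Sat 16:15, and ends Sat 15:45 after Amara starts Sat 07:00 → overlap.
Amara overlaps Priya, Mateo.

No — it overlaps Mateo, Priya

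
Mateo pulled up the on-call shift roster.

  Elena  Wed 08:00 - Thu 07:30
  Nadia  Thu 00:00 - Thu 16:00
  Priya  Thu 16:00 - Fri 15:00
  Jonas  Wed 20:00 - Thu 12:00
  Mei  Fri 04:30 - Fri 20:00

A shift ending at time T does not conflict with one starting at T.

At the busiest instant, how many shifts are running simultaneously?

Sweep the timeline, counting +1 at each start and −1 at each end (ends before starts at a tie):
Wed 08:00 start Elena → 1
Wed 20:00 start Jonas → 2
Thu 00:00 start Nadia → 3
Thu 07:30 end Elena → 2
Thu 12:00 end Jonas → 1
Thu 16:00 end Nadia → 0
Thu 16:00 start Priya → 1
Fri 04:30 start Mei → 2
Fri 15:00 end Priya → 1
Fri 20:00 end Mei → 0
Peak is 3, at Thu 00:00 (Elena, Jonas, Nadia).

3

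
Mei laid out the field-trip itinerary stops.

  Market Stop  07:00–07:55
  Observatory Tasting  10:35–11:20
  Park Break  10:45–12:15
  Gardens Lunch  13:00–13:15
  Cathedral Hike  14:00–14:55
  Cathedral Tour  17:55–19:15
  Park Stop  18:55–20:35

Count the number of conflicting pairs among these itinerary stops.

Sorted by start: Market Stop, Observatory Tasting, Park Break, Gardens Lunch, Cathedral Hike, Cathedral Tour, Park Stop.
Observatory Tasting starts after Market Stop ends, so Market Stop has no further overlaps.
Park Break starts before Observatory Tasting ends → Observatory Tasting and Park Break overlap.
Gardens Lunch starts after Observatory Tasting ends, so Observatory Tasting has no further overlaps.
Gardens Lunch starts after Park Break ends, so Park Break has no further overlaps.
Cathedral Hike starts after Gardens Lunch ends, so Gardens Lunch has no further overlaps.
Cathedral Tour starts after Cathedral Hike ends, so Cathedral Hike has no further overlaps.
Park Stop starts before Cathedral Tour ends → Cathedral Tour and Park Stop overlap.
Overlapping pairs: Cathedral Tour & Park Stop, Observatory Tasting & Park Break — 2 in total.

2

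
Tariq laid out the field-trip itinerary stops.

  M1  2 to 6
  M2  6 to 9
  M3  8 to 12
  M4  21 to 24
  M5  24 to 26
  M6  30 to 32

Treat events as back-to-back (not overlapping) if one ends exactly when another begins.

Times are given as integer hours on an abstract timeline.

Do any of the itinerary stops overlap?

Two intervals overlap when each starts before the other ends.
Sorted by start: M1, M2, M3, M4, M5, M6.
M2 starts exactly when M1 ends (back-to-back, no overlap); M1 is clear from here.
M3 starts before M2 ends → M2 and M3 overlap.
That's a conflict, so the schedule is not conflict-free.

Yes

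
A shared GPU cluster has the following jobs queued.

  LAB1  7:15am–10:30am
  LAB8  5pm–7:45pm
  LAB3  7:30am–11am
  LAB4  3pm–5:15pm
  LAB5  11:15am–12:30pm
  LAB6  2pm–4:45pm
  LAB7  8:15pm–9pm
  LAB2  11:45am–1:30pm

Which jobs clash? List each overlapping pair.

LAB1 & LAB3, LAB2 & LAB5, LAB4 & LAB6, LAB4 & LAB8

Sorted by start: LAB1, LAB3, LAB5, LAB2, LAB6, LAB4, LAB8, LAB7.
LAB3 starts before LAB1 ends → LAB1 and LAB3 overlap.
LAB5 starts after LAB1 ends, so nothing later overlaps LAB1 either.
LAB5 starts after LAB3 ends, so nothing later overlaps LAB3 either.
LAB2 starts before LAB5 ends → LAB5 and LAB2 overlap.
LAB6 starts after LAB5 ends, so nothing later overlaps LAB5 either.
LAB6 starts after LAB2 ends, so nothing later overlaps LAB2 either.
LAB4 starts before LAB6 ends → LAB6 and LAB4 overlap.
LAB8 starts after LAB6 ends, so nothing later overlaps LAB6 either.
LAB8 starts before LAB4 ends → LAB4 and LAB8 overlap.
LAB7 starts after LAB4 ends.
LAB7 starts after LAB8 ends.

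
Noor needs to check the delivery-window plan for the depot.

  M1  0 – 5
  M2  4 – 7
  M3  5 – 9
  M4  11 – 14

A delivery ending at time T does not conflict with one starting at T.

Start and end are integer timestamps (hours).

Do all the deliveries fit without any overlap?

No

Sorted by start: M1, M2, M3, M4.
M2 starts before M1 ends → M1 and M2 overlap.
That's a conflict, so the schedule is not conflict-free.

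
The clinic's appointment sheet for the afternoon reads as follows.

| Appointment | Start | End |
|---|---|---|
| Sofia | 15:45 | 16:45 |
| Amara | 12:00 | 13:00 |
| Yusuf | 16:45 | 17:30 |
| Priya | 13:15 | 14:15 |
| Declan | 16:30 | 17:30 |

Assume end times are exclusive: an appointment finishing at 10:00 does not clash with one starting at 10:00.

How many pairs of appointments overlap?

Two intervals overlap when each starts before the other ends.
Sorted by start: Amara, Priya, Sofia, Declan, Yusuf.
Priya starts after Amara ends — done with Amara.
Sofia starts after Priya ends — done with Priya.
Declan starts before Sofia ends → Sofia and Declan overlap.
Yusuf starts exactly when Sofia ends (back-to-back, no overlap).
Yusuf starts before Declan ends → Declan and Yusuf overlap.
Overlapping pairs: Declan & Sofia, Declan & Yusuf — 2 in total.

2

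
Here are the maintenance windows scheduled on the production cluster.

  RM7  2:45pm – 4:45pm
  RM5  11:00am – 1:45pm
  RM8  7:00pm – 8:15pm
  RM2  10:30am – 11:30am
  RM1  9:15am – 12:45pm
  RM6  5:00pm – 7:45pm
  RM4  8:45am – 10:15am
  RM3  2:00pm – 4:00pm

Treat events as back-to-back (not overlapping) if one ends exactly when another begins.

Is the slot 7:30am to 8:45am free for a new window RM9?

RM4: starts 8:45am at or after RM9 ends 8:45am → clear.
RM1: starts 9:15am at or after RM9 ends 8:45am → clear.
RM2: starts 10:30am at or after RM9 ends 8:45am → clear.
RM5: starts 11:00am at or after RM9 ends 8:45am → clear.
RM3: starts 2:00pm at or after RM9 ends 8:45am → clear.
RM7: starts 2:45pm at or after RM9 ends 8:45am → clear.
RM6: starts 5:00pm at or after RM9 ends 8:45am → clear.
RM8: starts 7:00pm at or after RM9 ends 8:45am → clear.

Yes — the slot is free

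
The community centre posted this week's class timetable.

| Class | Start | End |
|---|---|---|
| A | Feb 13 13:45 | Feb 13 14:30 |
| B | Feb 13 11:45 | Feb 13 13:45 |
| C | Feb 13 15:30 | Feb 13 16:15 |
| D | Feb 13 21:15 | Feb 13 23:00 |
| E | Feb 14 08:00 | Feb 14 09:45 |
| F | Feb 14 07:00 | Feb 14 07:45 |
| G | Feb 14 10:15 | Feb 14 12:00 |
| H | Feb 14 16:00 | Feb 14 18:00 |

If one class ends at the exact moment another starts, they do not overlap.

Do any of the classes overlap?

No

Check each pair: they overlap iff neither finishes before the other starts.
Sorted by start: B, A, C, D, F, E, G, H.
A starts exactly when B ends (back-to-back, no overlap); B is clear from here.
C starts after A ends; A is clear from here.
D starts after C ends; C is clear from here.
F starts after D ends; D is clear from here.
E starts after F ends; F is clear from here.
G starts after E ends; E is clear from here.
H starts after G ends.
Every pair is clear; the schedule has no overlaps.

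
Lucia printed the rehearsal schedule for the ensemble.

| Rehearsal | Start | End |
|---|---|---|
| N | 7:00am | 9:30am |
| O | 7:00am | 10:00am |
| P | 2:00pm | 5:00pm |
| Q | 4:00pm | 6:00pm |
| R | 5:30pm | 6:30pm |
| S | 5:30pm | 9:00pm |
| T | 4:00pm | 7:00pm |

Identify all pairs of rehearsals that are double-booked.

Check each pair: they overlap iff neither finishes before the other starts.
Sorted by start: N, O, P, Q, T, R, S.
O starts before N ends → N and O overlap.
P starts after N ends — done with N.
P starts after O ends — done with O.
Q starts before P ends → P and Q overlap.
T starts before P ends → P and T overlap.
R starts after P ends — done with P.
T starts before Q ends → Q and T overlap.
R starts before Q ends → Q and R overlap.
S starts before Q ends → Q and S overlap.
R starts before T ends → T and R overlap.
S starts before T ends → T and S overlap.
S starts before R ends → R and S overlap.

N & O, P & Q, P & T, Q & R, Q & S, Q & T, R & S, R & T, S & T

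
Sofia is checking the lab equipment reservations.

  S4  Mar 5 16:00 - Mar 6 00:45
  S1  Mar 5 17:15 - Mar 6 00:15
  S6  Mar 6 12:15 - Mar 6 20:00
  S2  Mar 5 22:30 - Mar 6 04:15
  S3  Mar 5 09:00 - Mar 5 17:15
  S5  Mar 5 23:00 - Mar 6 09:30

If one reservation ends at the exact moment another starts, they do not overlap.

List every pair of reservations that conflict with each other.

S1 & S2, S1 & S4, S1 & S5, S2 & S4, S2 & S5, S3 & S4, S4 & S5

Sorted by start: S3, S4, S1, S2, S5, S6.
S4 starts before S3 ends → S3 and S4 overlap.
S1 starts exactly when S3 ends (back-to-back, no overlap) — done with S3.
S1 starts before S4 ends → S4 and S1 overlap.
S2 starts before S4 ends → S4 and S2 overlap.
S5 starts before S4 ends → S4 and S5 overlap.
S6 starts after S4 ends.
S2 starts before S1 ends → S1 and S2 overlap.
S5 starts before S1 ends → S1 and S5 overlap.
S6 starts after S1 ends.
S5 starts before S2 ends → S2 and S5 overlap.
S6 starts after S2 ends.
S6 starts after S5 ends.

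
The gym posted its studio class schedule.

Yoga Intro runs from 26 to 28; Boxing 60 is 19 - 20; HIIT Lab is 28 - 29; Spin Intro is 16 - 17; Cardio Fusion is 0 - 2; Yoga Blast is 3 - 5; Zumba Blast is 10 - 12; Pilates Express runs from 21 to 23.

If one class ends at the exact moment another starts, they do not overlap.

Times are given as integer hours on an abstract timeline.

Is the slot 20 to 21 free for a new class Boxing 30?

Cardio Fusion: ends 2 at or before Boxing 30 starts 20 → clear.
Yoga Blast: ends 5 at or before Boxing 30 starts 20 → clear.
Zumba Blast: ends 12 at or before Boxing 30 starts 20 → clear.
Spin Intro: ends 17 at or before Boxing 30 starts 20 → clear.
Boxing 60: ends 20 at or before Boxing 30 starts 20 → clear.
Pilates Express: starts 21 at or after Boxing 30 ends 21 → clear.
Yoga Intro: starts 26 at or after Boxing 30 ends 21 → clear.
HIIT Lab: starts 28 at or after Boxing 30 ends 21 → clear.

Yes — the slot is free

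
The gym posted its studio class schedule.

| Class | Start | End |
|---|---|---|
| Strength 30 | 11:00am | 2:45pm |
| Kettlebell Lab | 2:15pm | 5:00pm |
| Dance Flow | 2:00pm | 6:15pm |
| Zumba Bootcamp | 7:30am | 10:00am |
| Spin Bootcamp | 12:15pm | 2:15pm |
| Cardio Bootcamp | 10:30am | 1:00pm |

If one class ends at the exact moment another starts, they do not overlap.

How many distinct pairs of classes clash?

Sorted by start: Zumba Bootcamp, Cardio Bootcamp, Strength 30, Spin Bootcamp, Dance Flow, Kettlebell Lab.
Cardio Bootcamp starts after Zumba Bootcamp ends, so nothing later overlaps Zumba Bootcamp either.
Strength 30 starts before Cardio Bootcamp ends → Cardio Bootcamp and Strength 30 overlap.
Spin Bootcamp starts before Cardio Bootcamp ends → Cardio Bootcamp and Spin Bootcamp overlap.
Dance Flow starts after Cardio Bootcamp ends, so nothing later overlaps Cardio Bootcamp either.
Spin Bootcamp starts before Strength 30 ends → Strength 30 and Spin Bootcamp overlap.
Dance Flow starts before Strength 30 ends → Strength 30 and Dance Flow overlap.
Kettlebell Lab starts before Strength 30 ends → Strength 30 and Kettlebell Lab overlap.
Dance Flow starts before Spin Bootcamp ends → Spin Bootcamp and Dance Flow overlap.
Kettlebell Lab starts exactly when Spin Bootcamp ends (back-to-back, no overlap).
Kettlebell Lab starts before Dance Flow ends → Dance Flow and Kettlebell Lab overlap.
Overlapping pairs: Cardio Bootcamp & Spin Bootcamp, Cardio Bootcamp & Strength 30, Dance Flow & Kettlebell Lab, Dance Flow & Spin Bootcamp, Dance Flow & Strength 30, Kettlebell Lab & Strength 30, Spin Bootcamp & Strength 30 — 7 in total.

7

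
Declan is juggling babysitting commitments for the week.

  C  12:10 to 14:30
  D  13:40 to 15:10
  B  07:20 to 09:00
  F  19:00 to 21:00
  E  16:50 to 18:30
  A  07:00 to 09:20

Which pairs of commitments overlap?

A & B, C & D

Sorted by start: A, B, C, D, E, F.
B starts before A ends → A and B overlap.
C starts after A ends, so nothing later overlaps A either.
C starts after B ends, so nothing later overlaps B either.
D starts before C ends → C and D overlap.
E starts after C ends, so nothing later overlaps C either.
E starts after D ends, so nothing later overlaps D either.
F starts after E ends.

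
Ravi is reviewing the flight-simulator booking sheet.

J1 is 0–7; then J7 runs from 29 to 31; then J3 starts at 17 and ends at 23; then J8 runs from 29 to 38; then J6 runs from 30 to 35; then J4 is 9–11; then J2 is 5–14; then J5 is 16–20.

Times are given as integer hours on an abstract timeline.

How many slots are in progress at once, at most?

Sort all start/end points and keep a running count:
0 start J1 → 1
5 start J2 → 2
7 end J1 → 1
9 start J4 → 2
11 end J4 → 1
14 end J2 → 0
16 start J5 → 1
17 start J3 → 2
20 end J5 → 1
23 end J3 → 0
29 start J7 → 1
29 start J8 → 2
30 start J6 → 3
31 end J7 → 2
35 end J6 → 1
38 end J8 → 0
Peak is 3, at 30 (J6, J7, J8).

3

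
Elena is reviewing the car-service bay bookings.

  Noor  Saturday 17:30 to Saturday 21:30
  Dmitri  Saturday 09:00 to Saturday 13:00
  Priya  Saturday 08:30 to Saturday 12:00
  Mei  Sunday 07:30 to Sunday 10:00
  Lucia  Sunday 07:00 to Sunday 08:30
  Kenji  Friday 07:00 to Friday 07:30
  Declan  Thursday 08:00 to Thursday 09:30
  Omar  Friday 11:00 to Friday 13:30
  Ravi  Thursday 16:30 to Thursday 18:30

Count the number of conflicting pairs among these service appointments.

2

Two intervals overlap when each starts before the other ends.
Sorted by start: Declan, Ravi, Kenji, Omar, Priya, Dmitri, Noor, Lucia, Mei.
Ravi starts after Declan ends — done with Declan.
Kenji starts after Ravi ends — done with Ravi.
Omar starts after Kenji ends — done with Kenji.
Priya starts after Omar ends — done with Omar.
Dmitri starts before Priya ends → Priya and Dmitri overlap.
Noor starts after Priya ends — done with Priya.
Noor starts after Dmitri ends — done with Dmitri.
Lucia starts after Noor ends — done with Noor.
Mei starts before Lucia ends → Lucia and Mei overlap.
Overlapping pairs: Dmitri & Priya, Lucia & Mei — 2 in total.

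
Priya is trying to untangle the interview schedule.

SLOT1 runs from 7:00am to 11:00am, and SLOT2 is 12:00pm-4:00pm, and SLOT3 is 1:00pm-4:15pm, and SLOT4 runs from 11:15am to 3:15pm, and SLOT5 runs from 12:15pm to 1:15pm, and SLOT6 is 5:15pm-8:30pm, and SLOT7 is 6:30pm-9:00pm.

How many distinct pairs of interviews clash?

Check each pair: they overlap iff neither finishes before the other starts.
Sorted by start: SLOT1, SLOT4, SLOT2, SLOT5, SLOT3, SLOT6, SLOT7.
SLOT4 starts after SLOT1 ends, so nothing later overlaps SLOT1 either.
SLOT2 starts before SLOT4 ends → SLOT4 and SLOT2 overlap.
SLOT5 starts before SLOT4 ends → SLOT4 and SLOT5 overlap.
SLOT3 starts before SLOT4 ends → SLOT4 and SLOT3 overlap.
SLOT6 starts after SLOT4 ends, so nothing later overlaps SLOT4 either.
SLOT5 starts before SLOT2 ends → SLOT2 and SLOT5 overlap.
SLOT3 starts before SLOT2 ends → SLOT2 and SLOT3 overlap.
SLOT6 starts after SLOT2 ends, so nothing later overlaps SLOT2 either.
SLOT3 starts before SLOT5 ends → SLOT5 and SLOT3 overlap.
SLOT6 starts after SLOT5 ends, so nothing later overlaps SLOT5 either.
SLOT6 starts after SLOT3 ends, so nothing later overlaps SLOT3 either.
SLOT7 starts before SLOT6 ends → SLOT6 and SLOT7 overlap.
Overlapping pairs: SLOT2 & SLOT3, SLOT2 & SLOT4, SLOT2 & SLOT5, SLOT3 & SLOT4, SLOT3 & SLOT5, SLOT4 & SLOT5, SLOT6 & SLOT7 — 7 in total.

7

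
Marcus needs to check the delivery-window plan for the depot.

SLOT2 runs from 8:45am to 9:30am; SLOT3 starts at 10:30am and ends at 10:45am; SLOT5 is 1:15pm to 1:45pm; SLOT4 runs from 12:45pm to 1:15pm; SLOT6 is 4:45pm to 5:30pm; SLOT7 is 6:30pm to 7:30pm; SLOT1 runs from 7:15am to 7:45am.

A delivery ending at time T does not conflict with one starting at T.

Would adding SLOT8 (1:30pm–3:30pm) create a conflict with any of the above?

Yes — it overlaps SLOT5

SLOT1: ends 7:45am at or before SLOT8 starts 1:30pm → clear.
SLOT2: ends 9:30am at or before SLOT8 starts 1:30pm → clear.
SLOT3: ends 10:45am at or before SLOT8 starts 1:30pm → clear.
SLOT4: ends 1:15pm at or before SLOT8 starts 1:30pm → clear.
SLOT5: starts 1:15pm before SLOT8 ends 3:30pm, and ends 1:45pm after SLOT8 starts 1:30pm → overlap.
SLOT6: starts 4:45pm at or after SLOT8 ends 3:30pm → clear.
SLOT7: starts 6:30pm at or after SLOT8 ends 3:30pm → clear.
SLOT8 overlaps SLOT5.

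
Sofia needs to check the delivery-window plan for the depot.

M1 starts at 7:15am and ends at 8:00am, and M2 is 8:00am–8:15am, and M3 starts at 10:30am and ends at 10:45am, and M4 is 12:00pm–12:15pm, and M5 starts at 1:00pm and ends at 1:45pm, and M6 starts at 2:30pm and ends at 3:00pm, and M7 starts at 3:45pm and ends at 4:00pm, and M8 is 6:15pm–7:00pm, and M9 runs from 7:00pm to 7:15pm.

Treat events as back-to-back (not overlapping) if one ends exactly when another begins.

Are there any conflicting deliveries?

Check each pair: they overlap iff neither finishes before the other starts.
Sorted by start: M1, M2, M3, M4, M5, M6, M7, M8, M9.
M2 starts exactly when M1 ends (back-to-back, no overlap), so M1 has no further overlaps.
M3 starts after M2 ends, so M2 has no further overlaps.
M4 starts after M3 ends, so M3 has no further overlaps.
M5 starts after M4 ends, so M4 has no further overlaps.
M6 starts after M5 ends, so M5 has no further overlaps.
M7 starts after M6 ends, so M6 has no further overlaps.
M8 starts after M7 ends, so M7 has no further overlaps.
M9 starts exactly when M8 ends (back-to-back, no overlap).
Every pair is clear; the schedule has no overlaps.

No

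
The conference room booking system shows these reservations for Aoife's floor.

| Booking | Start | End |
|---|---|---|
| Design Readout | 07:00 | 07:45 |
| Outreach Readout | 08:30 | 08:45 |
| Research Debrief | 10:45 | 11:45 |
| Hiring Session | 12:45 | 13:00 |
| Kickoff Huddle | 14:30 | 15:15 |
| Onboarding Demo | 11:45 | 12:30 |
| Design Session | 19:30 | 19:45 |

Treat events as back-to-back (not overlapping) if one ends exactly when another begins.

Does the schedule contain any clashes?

Sorted by start: Design Readout, Outreach Readout, Research Debrief, Onboarding Demo, Hiring Session, Kickoff Huddle, Design Session.
Outreach Readout starts after Design Readout ends — done with Design Readout.
Research Debrief starts after Outreach Readout ends — done with Outreach Readout.
Onboarding Demo starts exactly when Research Debrief ends (back-to-back, no overlap) — done with Research Debrief.
Hiring Session starts after Onboarding Demo ends — done with Onboarding Demo.
Kickoff Huddle starts after Hiring Session ends — done with Hiring Session.
Design Session starts after Kickoff Huddle ends.
Every pair is clear; the schedule has no overlaps.

No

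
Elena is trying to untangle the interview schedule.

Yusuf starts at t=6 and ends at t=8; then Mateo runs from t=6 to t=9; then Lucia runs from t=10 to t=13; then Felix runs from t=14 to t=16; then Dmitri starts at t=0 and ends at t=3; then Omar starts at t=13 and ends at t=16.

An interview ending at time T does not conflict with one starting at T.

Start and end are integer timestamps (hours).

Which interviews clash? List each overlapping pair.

Felix & Omar, Mateo & Yusuf

Two intervals overlap when each starts before the other ends.
Sorted by start: Dmitri, Yusuf, Mateo, Lucia, Omar, Felix.
Yusuf starts after Dmitri ends — done with Dmitri.
Mateo starts before Yusuf ends → Yusuf and Mateo overlap.
Lucia starts after Yusuf ends — done with Yusuf.
Lucia starts after Mateo ends — done with Mateo.
Omar starts exactly when Lucia ends (back-to-back, no overlap) — done with Lucia.
Felix starts before Omar ends → Omar and Felix overlap.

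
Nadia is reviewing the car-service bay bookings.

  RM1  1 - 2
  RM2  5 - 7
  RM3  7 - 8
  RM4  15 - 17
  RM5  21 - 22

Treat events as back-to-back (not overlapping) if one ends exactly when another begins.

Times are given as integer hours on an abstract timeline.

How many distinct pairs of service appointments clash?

Sorted by start: RM1, RM2, RM3, RM4, RM5.
RM2 starts after RM1 ends — done with RM1.
RM3 starts exactly when RM2 ends (back-to-back, no overlap) — done with RM2.
RM4 starts after RM3 ends — done with RM3.
RM5 starts after RM4 ends.
No pair overlaps.

0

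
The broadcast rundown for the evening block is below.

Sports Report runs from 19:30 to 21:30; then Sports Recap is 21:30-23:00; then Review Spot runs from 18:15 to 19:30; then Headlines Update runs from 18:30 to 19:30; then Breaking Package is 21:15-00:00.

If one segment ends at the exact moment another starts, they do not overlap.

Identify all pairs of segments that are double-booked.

Two intervals overlap when each starts before the other ends.
Sorted by start: Review Spot, Headlines Update, Sports Report, Breaking Package, Sports Recap.
Headlines Update starts before Review Spot ends → Review Spot and Headlines Update overlap.
Sports Report starts exactly when Review Spot ends (back-to-back, no overlap); Review Spot is clear from here.
Sports Report starts exactly when Headlines Update ends (back-to-back, no overlap); Headlines Update is clear from here.
Breaking Package starts before Sports Report ends → Sports Report and Breaking Package overlap.
Sports Recap starts exactly when Sports Report ends (back-to-back, no overlap).
Sports Recap starts before Breaking Package ends → Breaking Package and Sports Recap overlap.

Breaking Package & Sports Recap, Breaking Package & Sports Report, Headlines Update & Review Spot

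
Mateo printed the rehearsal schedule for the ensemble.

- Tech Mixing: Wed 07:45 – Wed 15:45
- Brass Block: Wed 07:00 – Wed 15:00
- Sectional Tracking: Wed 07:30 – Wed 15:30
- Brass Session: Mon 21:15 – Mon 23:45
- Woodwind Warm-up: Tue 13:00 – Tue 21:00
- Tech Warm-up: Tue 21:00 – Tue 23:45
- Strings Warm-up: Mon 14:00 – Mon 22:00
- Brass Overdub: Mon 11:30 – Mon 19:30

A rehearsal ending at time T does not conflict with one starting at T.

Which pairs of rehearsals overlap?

Brass Block & Sectional Tracking, Brass Block & Tech Mixing, Brass Overdub & Strings Warm-up, Brass Session & Strings Warm-up, Sectional Tracking & Tech Mixing

Check each pair: they overlap iff neither finishes before the other starts.
Sorted by start: Brass Overdub, Strings Warm-up, Brass Session, Woodwind Warm-up, Tech Warm-up, Brass Block, Sectional Tracking, Tech Mixing.
Strings Warm-up starts before Brass Overdub ends → Brass Overdub and Strings Warm-up overlap.
Brass Session starts after Brass Overdub ends — done with Brass Overdub.
Brass Session starts before Strings Warm-up ends → Strings Warm-up and Brass Session overlap.
Woodwind Warm-up starts after Strings Warm-up ends — done with Strings Warm-up.
Woodwind Warm-up starts after Brass Session ends — done with Brass Session.
Tech Warm-up starts exactly when Woodwind Warm-up ends (back-to-back, no overlap) — done with Woodwind Warm-up.
Brass Block starts after Tech Warm-up ends — done with Tech Warm-up.
Sectional Tracking starts before Brass Block ends → Brass Block and Sectional Tracking overlap.
Tech Mixing starts before Brass Block ends → Brass Block and Tech Mixing overlap.
Tech Mixing starts before Sectional Tracking ends → Sectional Tracking and Tech Mixing overlap.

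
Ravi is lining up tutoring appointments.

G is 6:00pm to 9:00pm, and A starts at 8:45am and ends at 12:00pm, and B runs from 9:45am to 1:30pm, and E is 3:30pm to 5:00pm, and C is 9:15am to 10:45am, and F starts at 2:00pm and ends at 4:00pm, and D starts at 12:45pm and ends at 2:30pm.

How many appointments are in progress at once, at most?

Sweep the timeline, counting +1 at each start and −1 at each end (ends before starts at a tie):
8:45am start A → 1
9:15am start C → 2
9:45am start B → 3
10:45am end C → 2
12:00pm end A → 1
12:45pm start D → 2
1:30pm end B → 1
2:00pm start F → 2
2:30pm end D → 1
3:30pm start E → 2
4:00pm end F → 1
5:00pm end E → 0
6:00pm start G → 1
9:00pm end G → 0
Peak is 3, at 9:45am (A, B, C).

3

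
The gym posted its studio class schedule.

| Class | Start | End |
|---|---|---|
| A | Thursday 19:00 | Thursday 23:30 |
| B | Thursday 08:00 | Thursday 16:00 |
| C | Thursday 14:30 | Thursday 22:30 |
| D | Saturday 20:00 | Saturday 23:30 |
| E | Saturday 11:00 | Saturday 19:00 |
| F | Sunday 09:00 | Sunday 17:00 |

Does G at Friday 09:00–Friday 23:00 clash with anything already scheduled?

No — it doesn't clash with anything

B: ends Thursday 16:00 at or before G starts Friday 09:00 → clear.
C: ends Thursday 22:30 at or before G starts Friday 09:00 → clear.
A: ends Thursday 23:30 at or before G starts Friday 09:00 → clear.
E: starts Saturday 11:00 at or after G ends Friday 23:00 → clear.
D: starts Saturday 20:00 at or after G ends Friday 23:00 → clear.
F: starts Sunday 09:00 at or after G ends Friday 23:00 → clear.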